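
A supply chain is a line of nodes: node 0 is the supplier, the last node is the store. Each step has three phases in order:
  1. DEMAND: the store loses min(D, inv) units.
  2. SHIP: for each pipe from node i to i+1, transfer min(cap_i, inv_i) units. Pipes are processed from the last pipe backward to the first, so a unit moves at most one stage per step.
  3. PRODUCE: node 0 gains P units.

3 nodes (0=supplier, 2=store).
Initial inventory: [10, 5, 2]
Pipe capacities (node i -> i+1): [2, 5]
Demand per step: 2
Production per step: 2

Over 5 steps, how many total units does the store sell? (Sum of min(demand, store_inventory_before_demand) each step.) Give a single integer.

Step 1: sold=2 (running total=2) -> [10 2 5]
Step 2: sold=2 (running total=4) -> [10 2 5]
Step 3: sold=2 (running total=6) -> [10 2 5]
Step 4: sold=2 (running total=8) -> [10 2 5]
Step 5: sold=2 (running total=10) -> [10 2 5]

Answer: 10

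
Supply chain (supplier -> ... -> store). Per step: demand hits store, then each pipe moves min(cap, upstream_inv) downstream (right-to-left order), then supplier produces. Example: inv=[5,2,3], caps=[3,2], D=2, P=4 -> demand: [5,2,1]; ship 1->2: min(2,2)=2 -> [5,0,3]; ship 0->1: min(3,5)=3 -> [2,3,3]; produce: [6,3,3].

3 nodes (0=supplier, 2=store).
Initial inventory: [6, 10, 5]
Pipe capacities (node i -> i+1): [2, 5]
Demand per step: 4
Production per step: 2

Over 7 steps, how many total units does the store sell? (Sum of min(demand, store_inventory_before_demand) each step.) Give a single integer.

Answer: 25

Derivation:
Step 1: sold=4 (running total=4) -> [6 7 6]
Step 2: sold=4 (running total=8) -> [6 4 7]
Step 3: sold=4 (running total=12) -> [6 2 7]
Step 4: sold=4 (running total=16) -> [6 2 5]
Step 5: sold=4 (running total=20) -> [6 2 3]
Step 6: sold=3 (running total=23) -> [6 2 2]
Step 7: sold=2 (running total=25) -> [6 2 2]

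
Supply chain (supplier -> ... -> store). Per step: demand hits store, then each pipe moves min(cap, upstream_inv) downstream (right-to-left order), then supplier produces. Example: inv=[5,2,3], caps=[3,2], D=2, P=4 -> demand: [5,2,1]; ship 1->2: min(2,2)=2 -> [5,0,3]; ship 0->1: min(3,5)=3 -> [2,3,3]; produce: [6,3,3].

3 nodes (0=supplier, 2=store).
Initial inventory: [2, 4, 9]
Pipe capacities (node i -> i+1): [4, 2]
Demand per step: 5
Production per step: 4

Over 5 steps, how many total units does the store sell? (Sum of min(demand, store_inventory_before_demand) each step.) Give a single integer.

Step 1: sold=5 (running total=5) -> [4 4 6]
Step 2: sold=5 (running total=10) -> [4 6 3]
Step 3: sold=3 (running total=13) -> [4 8 2]
Step 4: sold=2 (running total=15) -> [4 10 2]
Step 5: sold=2 (running total=17) -> [4 12 2]

Answer: 17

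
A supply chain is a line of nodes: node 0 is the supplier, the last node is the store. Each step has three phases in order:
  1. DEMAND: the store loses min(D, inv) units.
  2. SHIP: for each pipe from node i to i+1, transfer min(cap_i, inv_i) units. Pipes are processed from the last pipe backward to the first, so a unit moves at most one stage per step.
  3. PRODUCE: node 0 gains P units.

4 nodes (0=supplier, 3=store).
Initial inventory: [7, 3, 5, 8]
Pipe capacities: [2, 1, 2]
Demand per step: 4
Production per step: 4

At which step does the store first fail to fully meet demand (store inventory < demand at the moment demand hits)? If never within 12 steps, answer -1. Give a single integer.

Step 1: demand=4,sold=4 ship[2->3]=2 ship[1->2]=1 ship[0->1]=2 prod=4 -> [9 4 4 6]
Step 2: demand=4,sold=4 ship[2->3]=2 ship[1->2]=1 ship[0->1]=2 prod=4 -> [11 5 3 4]
Step 3: demand=4,sold=4 ship[2->3]=2 ship[1->2]=1 ship[0->1]=2 prod=4 -> [13 6 2 2]
Step 4: demand=4,sold=2 ship[2->3]=2 ship[1->2]=1 ship[0->1]=2 prod=4 -> [15 7 1 2]
Step 5: demand=4,sold=2 ship[2->3]=1 ship[1->2]=1 ship[0->1]=2 prod=4 -> [17 8 1 1]
Step 6: demand=4,sold=1 ship[2->3]=1 ship[1->2]=1 ship[0->1]=2 prod=4 -> [19 9 1 1]
Step 7: demand=4,sold=1 ship[2->3]=1 ship[1->2]=1 ship[0->1]=2 prod=4 -> [21 10 1 1]
Step 8: demand=4,sold=1 ship[2->3]=1 ship[1->2]=1 ship[0->1]=2 prod=4 -> [23 11 1 1]
Step 9: demand=4,sold=1 ship[2->3]=1 ship[1->2]=1 ship[0->1]=2 prod=4 -> [25 12 1 1]
Step 10: demand=4,sold=1 ship[2->3]=1 ship[1->2]=1 ship[0->1]=2 prod=4 -> [27 13 1 1]
Step 11: demand=4,sold=1 ship[2->3]=1 ship[1->2]=1 ship[0->1]=2 prod=4 -> [29 14 1 1]
Step 12: demand=4,sold=1 ship[2->3]=1 ship[1->2]=1 ship[0->1]=2 prod=4 -> [31 15 1 1]
First stockout at step 4

4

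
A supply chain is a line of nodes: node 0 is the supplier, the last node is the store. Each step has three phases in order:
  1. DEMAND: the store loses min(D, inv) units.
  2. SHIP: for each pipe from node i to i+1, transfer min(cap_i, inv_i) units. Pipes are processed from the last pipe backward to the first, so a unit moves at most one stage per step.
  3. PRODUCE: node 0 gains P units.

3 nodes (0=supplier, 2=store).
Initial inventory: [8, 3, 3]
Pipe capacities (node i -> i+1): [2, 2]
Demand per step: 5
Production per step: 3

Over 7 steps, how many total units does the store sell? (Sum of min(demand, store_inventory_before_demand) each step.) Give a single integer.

Answer: 15

Derivation:
Step 1: sold=3 (running total=3) -> [9 3 2]
Step 2: sold=2 (running total=5) -> [10 3 2]
Step 3: sold=2 (running total=7) -> [11 3 2]
Step 4: sold=2 (running total=9) -> [12 3 2]
Step 5: sold=2 (running total=11) -> [13 3 2]
Step 6: sold=2 (running total=13) -> [14 3 2]
Step 7: sold=2 (running total=15) -> [15 3 2]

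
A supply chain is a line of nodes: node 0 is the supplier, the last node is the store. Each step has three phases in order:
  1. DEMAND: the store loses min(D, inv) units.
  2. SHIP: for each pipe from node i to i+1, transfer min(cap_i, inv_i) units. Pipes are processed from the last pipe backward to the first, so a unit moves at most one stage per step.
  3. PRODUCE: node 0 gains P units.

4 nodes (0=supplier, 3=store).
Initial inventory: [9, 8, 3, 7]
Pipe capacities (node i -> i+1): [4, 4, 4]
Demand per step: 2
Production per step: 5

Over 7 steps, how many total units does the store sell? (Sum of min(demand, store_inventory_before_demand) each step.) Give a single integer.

Answer: 14

Derivation:
Step 1: sold=2 (running total=2) -> [10 8 4 8]
Step 2: sold=2 (running total=4) -> [11 8 4 10]
Step 3: sold=2 (running total=6) -> [12 8 4 12]
Step 4: sold=2 (running total=8) -> [13 8 4 14]
Step 5: sold=2 (running total=10) -> [14 8 4 16]
Step 6: sold=2 (running total=12) -> [15 8 4 18]
Step 7: sold=2 (running total=14) -> [16 8 4 20]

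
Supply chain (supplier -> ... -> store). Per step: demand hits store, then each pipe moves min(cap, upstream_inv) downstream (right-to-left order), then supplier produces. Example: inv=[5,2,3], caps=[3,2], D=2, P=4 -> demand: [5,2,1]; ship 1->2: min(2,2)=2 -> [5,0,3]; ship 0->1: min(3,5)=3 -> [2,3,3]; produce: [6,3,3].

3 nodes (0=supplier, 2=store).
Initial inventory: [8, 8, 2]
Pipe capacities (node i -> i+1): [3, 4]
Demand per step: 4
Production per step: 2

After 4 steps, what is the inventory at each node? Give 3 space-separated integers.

Step 1: demand=4,sold=2 ship[1->2]=4 ship[0->1]=3 prod=2 -> inv=[7 7 4]
Step 2: demand=4,sold=4 ship[1->2]=4 ship[0->1]=3 prod=2 -> inv=[6 6 4]
Step 3: demand=4,sold=4 ship[1->2]=4 ship[0->1]=3 prod=2 -> inv=[5 5 4]
Step 4: demand=4,sold=4 ship[1->2]=4 ship[0->1]=3 prod=2 -> inv=[4 4 4]

4 4 4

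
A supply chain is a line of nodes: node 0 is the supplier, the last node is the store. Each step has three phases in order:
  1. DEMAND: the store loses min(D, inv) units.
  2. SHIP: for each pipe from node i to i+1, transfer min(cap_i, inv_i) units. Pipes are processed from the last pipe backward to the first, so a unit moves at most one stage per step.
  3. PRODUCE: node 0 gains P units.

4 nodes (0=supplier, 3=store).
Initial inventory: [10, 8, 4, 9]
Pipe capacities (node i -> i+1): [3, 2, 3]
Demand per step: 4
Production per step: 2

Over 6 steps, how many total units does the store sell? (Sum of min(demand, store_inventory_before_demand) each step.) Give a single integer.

Answer: 21

Derivation:
Step 1: sold=4 (running total=4) -> [9 9 3 8]
Step 2: sold=4 (running total=8) -> [8 10 2 7]
Step 3: sold=4 (running total=12) -> [7 11 2 5]
Step 4: sold=4 (running total=16) -> [6 12 2 3]
Step 5: sold=3 (running total=19) -> [5 13 2 2]
Step 6: sold=2 (running total=21) -> [4 14 2 2]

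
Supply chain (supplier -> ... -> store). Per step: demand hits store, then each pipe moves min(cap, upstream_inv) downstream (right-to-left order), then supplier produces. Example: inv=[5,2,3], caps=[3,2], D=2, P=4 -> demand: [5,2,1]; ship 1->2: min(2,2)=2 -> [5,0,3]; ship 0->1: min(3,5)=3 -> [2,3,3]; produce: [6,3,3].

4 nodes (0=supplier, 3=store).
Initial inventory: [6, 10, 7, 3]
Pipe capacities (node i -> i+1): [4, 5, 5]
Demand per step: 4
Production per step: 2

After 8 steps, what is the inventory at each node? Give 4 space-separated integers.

Step 1: demand=4,sold=3 ship[2->3]=5 ship[1->2]=5 ship[0->1]=4 prod=2 -> inv=[4 9 7 5]
Step 2: demand=4,sold=4 ship[2->3]=5 ship[1->2]=5 ship[0->1]=4 prod=2 -> inv=[2 8 7 6]
Step 3: demand=4,sold=4 ship[2->3]=5 ship[1->2]=5 ship[0->1]=2 prod=2 -> inv=[2 5 7 7]
Step 4: demand=4,sold=4 ship[2->3]=5 ship[1->2]=5 ship[0->1]=2 prod=2 -> inv=[2 2 7 8]
Step 5: demand=4,sold=4 ship[2->3]=5 ship[1->2]=2 ship[0->1]=2 prod=2 -> inv=[2 2 4 9]
Step 6: demand=4,sold=4 ship[2->3]=4 ship[1->2]=2 ship[0->1]=2 prod=2 -> inv=[2 2 2 9]
Step 7: demand=4,sold=4 ship[2->3]=2 ship[1->2]=2 ship[0->1]=2 prod=2 -> inv=[2 2 2 7]
Step 8: demand=4,sold=4 ship[2->3]=2 ship[1->2]=2 ship[0->1]=2 prod=2 -> inv=[2 2 2 5]

2 2 2 5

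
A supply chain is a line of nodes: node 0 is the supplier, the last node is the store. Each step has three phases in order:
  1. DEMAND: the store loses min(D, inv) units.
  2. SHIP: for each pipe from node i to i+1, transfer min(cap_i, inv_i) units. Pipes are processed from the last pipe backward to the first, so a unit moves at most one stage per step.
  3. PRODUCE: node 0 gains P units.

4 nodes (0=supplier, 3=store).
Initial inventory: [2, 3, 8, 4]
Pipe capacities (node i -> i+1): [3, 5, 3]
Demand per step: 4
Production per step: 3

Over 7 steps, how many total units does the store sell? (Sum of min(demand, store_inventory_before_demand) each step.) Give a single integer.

Step 1: sold=4 (running total=4) -> [3 2 8 3]
Step 2: sold=3 (running total=7) -> [3 3 7 3]
Step 3: sold=3 (running total=10) -> [3 3 7 3]
Step 4: sold=3 (running total=13) -> [3 3 7 3]
Step 5: sold=3 (running total=16) -> [3 3 7 3]
Step 6: sold=3 (running total=19) -> [3 3 7 3]
Step 7: sold=3 (running total=22) -> [3 3 7 3]

Answer: 22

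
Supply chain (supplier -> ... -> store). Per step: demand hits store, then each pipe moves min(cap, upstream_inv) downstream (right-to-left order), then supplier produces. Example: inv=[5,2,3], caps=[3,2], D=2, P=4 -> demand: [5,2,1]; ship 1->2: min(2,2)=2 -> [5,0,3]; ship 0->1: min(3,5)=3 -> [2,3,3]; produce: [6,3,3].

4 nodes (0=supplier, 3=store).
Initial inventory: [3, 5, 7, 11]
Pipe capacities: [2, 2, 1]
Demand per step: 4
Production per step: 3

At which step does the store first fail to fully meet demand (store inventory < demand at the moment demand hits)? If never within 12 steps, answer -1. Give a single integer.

Step 1: demand=4,sold=4 ship[2->3]=1 ship[1->2]=2 ship[0->1]=2 prod=3 -> [4 5 8 8]
Step 2: demand=4,sold=4 ship[2->3]=1 ship[1->2]=2 ship[0->1]=2 prod=3 -> [5 5 9 5]
Step 3: demand=4,sold=4 ship[2->3]=1 ship[1->2]=2 ship[0->1]=2 prod=3 -> [6 5 10 2]
Step 4: demand=4,sold=2 ship[2->3]=1 ship[1->2]=2 ship[0->1]=2 prod=3 -> [7 5 11 1]
Step 5: demand=4,sold=1 ship[2->3]=1 ship[1->2]=2 ship[0->1]=2 prod=3 -> [8 5 12 1]
Step 6: demand=4,sold=1 ship[2->3]=1 ship[1->2]=2 ship[0->1]=2 prod=3 -> [9 5 13 1]
Step 7: demand=4,sold=1 ship[2->3]=1 ship[1->2]=2 ship[0->1]=2 prod=3 -> [10 5 14 1]
Step 8: demand=4,sold=1 ship[2->3]=1 ship[1->2]=2 ship[0->1]=2 prod=3 -> [11 5 15 1]
Step 9: demand=4,sold=1 ship[2->3]=1 ship[1->2]=2 ship[0->1]=2 prod=3 -> [12 5 16 1]
Step 10: demand=4,sold=1 ship[2->3]=1 ship[1->2]=2 ship[0->1]=2 prod=3 -> [13 5 17 1]
Step 11: demand=4,sold=1 ship[2->3]=1 ship[1->2]=2 ship[0->1]=2 prod=3 -> [14 5 18 1]
Step 12: demand=4,sold=1 ship[2->3]=1 ship[1->2]=2 ship[0->1]=2 prod=3 -> [15 5 19 1]
First stockout at step 4

4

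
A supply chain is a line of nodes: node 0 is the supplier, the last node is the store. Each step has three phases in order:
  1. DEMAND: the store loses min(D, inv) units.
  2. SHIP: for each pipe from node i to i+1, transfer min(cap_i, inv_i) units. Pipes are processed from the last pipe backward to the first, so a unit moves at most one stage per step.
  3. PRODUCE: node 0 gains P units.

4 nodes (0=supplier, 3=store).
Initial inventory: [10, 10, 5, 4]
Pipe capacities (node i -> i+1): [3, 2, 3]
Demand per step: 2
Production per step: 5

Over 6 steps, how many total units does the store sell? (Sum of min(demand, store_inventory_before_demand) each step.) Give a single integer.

Answer: 12

Derivation:
Step 1: sold=2 (running total=2) -> [12 11 4 5]
Step 2: sold=2 (running total=4) -> [14 12 3 6]
Step 3: sold=2 (running total=6) -> [16 13 2 7]
Step 4: sold=2 (running total=8) -> [18 14 2 7]
Step 5: sold=2 (running total=10) -> [20 15 2 7]
Step 6: sold=2 (running total=12) -> [22 16 2 7]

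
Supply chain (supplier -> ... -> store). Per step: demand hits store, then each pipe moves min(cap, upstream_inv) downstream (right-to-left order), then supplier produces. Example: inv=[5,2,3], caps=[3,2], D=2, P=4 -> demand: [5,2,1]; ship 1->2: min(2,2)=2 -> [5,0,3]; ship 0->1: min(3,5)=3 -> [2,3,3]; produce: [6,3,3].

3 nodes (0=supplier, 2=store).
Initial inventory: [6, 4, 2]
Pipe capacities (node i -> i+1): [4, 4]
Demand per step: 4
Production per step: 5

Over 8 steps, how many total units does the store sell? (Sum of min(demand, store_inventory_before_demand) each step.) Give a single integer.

Step 1: sold=2 (running total=2) -> [7 4 4]
Step 2: sold=4 (running total=6) -> [8 4 4]
Step 3: sold=4 (running total=10) -> [9 4 4]
Step 4: sold=4 (running total=14) -> [10 4 4]
Step 5: sold=4 (running total=18) -> [11 4 4]
Step 6: sold=4 (running total=22) -> [12 4 4]
Step 7: sold=4 (running total=26) -> [13 4 4]
Step 8: sold=4 (running total=30) -> [14 4 4]

Answer: 30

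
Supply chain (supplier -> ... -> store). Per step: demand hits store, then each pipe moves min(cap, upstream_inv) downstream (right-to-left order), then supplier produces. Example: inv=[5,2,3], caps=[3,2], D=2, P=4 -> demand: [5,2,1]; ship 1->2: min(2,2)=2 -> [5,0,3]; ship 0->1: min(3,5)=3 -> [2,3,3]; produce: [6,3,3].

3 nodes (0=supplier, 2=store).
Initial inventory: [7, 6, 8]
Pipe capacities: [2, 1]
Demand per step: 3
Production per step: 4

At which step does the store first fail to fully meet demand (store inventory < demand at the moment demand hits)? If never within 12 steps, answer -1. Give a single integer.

Step 1: demand=3,sold=3 ship[1->2]=1 ship[0->1]=2 prod=4 -> [9 7 6]
Step 2: demand=3,sold=3 ship[1->2]=1 ship[0->1]=2 prod=4 -> [11 8 4]
Step 3: demand=3,sold=3 ship[1->2]=1 ship[0->1]=2 prod=4 -> [13 9 2]
Step 4: demand=3,sold=2 ship[1->2]=1 ship[0->1]=2 prod=4 -> [15 10 1]
Step 5: demand=3,sold=1 ship[1->2]=1 ship[0->1]=2 prod=4 -> [17 11 1]
Step 6: demand=3,sold=1 ship[1->2]=1 ship[0->1]=2 prod=4 -> [19 12 1]
Step 7: demand=3,sold=1 ship[1->2]=1 ship[0->1]=2 prod=4 -> [21 13 1]
Step 8: demand=3,sold=1 ship[1->2]=1 ship[0->1]=2 prod=4 -> [23 14 1]
Step 9: demand=3,sold=1 ship[1->2]=1 ship[0->1]=2 prod=4 -> [25 15 1]
Step 10: demand=3,sold=1 ship[1->2]=1 ship[0->1]=2 prod=4 -> [27 16 1]
Step 11: demand=3,sold=1 ship[1->2]=1 ship[0->1]=2 prod=4 -> [29 17 1]
Step 12: demand=3,sold=1 ship[1->2]=1 ship[0->1]=2 prod=4 -> [31 18 1]
First stockout at step 4

4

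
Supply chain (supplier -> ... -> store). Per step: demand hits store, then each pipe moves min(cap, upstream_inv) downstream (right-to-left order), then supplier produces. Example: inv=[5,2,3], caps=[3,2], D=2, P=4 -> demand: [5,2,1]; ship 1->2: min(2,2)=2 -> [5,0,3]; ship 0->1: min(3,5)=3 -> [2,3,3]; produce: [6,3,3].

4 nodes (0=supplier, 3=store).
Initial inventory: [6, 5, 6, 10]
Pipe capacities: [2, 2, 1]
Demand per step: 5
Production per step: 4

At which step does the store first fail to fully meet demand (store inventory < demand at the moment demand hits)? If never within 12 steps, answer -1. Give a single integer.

Step 1: demand=5,sold=5 ship[2->3]=1 ship[1->2]=2 ship[0->1]=2 prod=4 -> [8 5 7 6]
Step 2: demand=5,sold=5 ship[2->3]=1 ship[1->2]=2 ship[0->1]=2 prod=4 -> [10 5 8 2]
Step 3: demand=5,sold=2 ship[2->3]=1 ship[1->2]=2 ship[0->1]=2 prod=4 -> [12 5 9 1]
Step 4: demand=5,sold=1 ship[2->3]=1 ship[1->2]=2 ship[0->1]=2 prod=4 -> [14 5 10 1]
Step 5: demand=5,sold=1 ship[2->3]=1 ship[1->2]=2 ship[0->1]=2 prod=4 -> [16 5 11 1]
Step 6: demand=5,sold=1 ship[2->3]=1 ship[1->2]=2 ship[0->1]=2 prod=4 -> [18 5 12 1]
Step 7: demand=5,sold=1 ship[2->3]=1 ship[1->2]=2 ship[0->1]=2 prod=4 -> [20 5 13 1]
Step 8: demand=5,sold=1 ship[2->3]=1 ship[1->2]=2 ship[0->1]=2 prod=4 -> [22 5 14 1]
Step 9: demand=5,sold=1 ship[2->3]=1 ship[1->2]=2 ship[0->1]=2 prod=4 -> [24 5 15 1]
Step 10: demand=5,sold=1 ship[2->3]=1 ship[1->2]=2 ship[0->1]=2 prod=4 -> [26 5 16 1]
Step 11: demand=5,sold=1 ship[2->3]=1 ship[1->2]=2 ship[0->1]=2 prod=4 -> [28 5 17 1]
Step 12: demand=5,sold=1 ship[2->3]=1 ship[1->2]=2 ship[0->1]=2 prod=4 -> [30 5 18 1]
First stockout at step 3

3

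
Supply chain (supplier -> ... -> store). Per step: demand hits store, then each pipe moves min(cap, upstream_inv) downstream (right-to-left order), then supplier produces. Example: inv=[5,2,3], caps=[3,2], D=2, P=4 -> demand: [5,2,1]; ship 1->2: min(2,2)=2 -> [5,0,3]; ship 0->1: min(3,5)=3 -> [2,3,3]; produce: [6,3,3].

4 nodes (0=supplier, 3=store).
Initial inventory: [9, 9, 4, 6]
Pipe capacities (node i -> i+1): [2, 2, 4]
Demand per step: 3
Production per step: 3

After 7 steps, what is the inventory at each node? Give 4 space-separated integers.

Step 1: demand=3,sold=3 ship[2->3]=4 ship[1->2]=2 ship[0->1]=2 prod=3 -> inv=[10 9 2 7]
Step 2: demand=3,sold=3 ship[2->3]=2 ship[1->2]=2 ship[0->1]=2 prod=3 -> inv=[11 9 2 6]
Step 3: demand=3,sold=3 ship[2->3]=2 ship[1->2]=2 ship[0->1]=2 prod=3 -> inv=[12 9 2 5]
Step 4: demand=3,sold=3 ship[2->3]=2 ship[1->2]=2 ship[0->1]=2 prod=3 -> inv=[13 9 2 4]
Step 5: demand=3,sold=3 ship[2->3]=2 ship[1->2]=2 ship[0->1]=2 prod=3 -> inv=[14 9 2 3]
Step 6: demand=3,sold=3 ship[2->3]=2 ship[1->2]=2 ship[0->1]=2 prod=3 -> inv=[15 9 2 2]
Step 7: demand=3,sold=2 ship[2->3]=2 ship[1->2]=2 ship[0->1]=2 prod=3 -> inv=[16 9 2 2]

16 9 2 2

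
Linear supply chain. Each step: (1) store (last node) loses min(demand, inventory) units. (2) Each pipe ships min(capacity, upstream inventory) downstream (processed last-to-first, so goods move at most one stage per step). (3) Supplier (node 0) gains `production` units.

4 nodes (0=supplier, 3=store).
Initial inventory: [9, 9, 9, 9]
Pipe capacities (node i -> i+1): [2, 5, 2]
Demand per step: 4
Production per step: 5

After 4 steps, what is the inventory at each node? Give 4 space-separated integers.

Step 1: demand=4,sold=4 ship[2->3]=2 ship[1->2]=5 ship[0->1]=2 prod=5 -> inv=[12 6 12 7]
Step 2: demand=4,sold=4 ship[2->3]=2 ship[1->2]=5 ship[0->1]=2 prod=5 -> inv=[15 3 15 5]
Step 3: demand=4,sold=4 ship[2->3]=2 ship[1->2]=3 ship[0->1]=2 prod=5 -> inv=[18 2 16 3]
Step 4: demand=4,sold=3 ship[2->3]=2 ship[1->2]=2 ship[0->1]=2 prod=5 -> inv=[21 2 16 2]

21 2 16 2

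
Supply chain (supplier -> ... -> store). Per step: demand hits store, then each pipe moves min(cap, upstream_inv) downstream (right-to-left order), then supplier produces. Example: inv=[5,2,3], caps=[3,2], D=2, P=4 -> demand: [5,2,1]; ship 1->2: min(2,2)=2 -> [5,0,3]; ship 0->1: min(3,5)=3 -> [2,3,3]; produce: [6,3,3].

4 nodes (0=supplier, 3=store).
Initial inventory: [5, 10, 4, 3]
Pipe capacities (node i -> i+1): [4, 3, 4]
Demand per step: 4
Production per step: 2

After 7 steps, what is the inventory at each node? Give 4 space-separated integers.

Step 1: demand=4,sold=3 ship[2->3]=4 ship[1->2]=3 ship[0->1]=4 prod=2 -> inv=[3 11 3 4]
Step 2: demand=4,sold=4 ship[2->3]=3 ship[1->2]=3 ship[0->1]=3 prod=2 -> inv=[2 11 3 3]
Step 3: demand=4,sold=3 ship[2->3]=3 ship[1->2]=3 ship[0->1]=2 prod=2 -> inv=[2 10 3 3]
Step 4: demand=4,sold=3 ship[2->3]=3 ship[1->2]=3 ship[0->1]=2 prod=2 -> inv=[2 9 3 3]
Step 5: demand=4,sold=3 ship[2->3]=3 ship[1->2]=3 ship[0->1]=2 prod=2 -> inv=[2 8 3 3]
Step 6: demand=4,sold=3 ship[2->3]=3 ship[1->2]=3 ship[0->1]=2 prod=2 -> inv=[2 7 3 3]
Step 7: demand=4,sold=3 ship[2->3]=3 ship[1->2]=3 ship[0->1]=2 prod=2 -> inv=[2 6 3 3]

2 6 3 3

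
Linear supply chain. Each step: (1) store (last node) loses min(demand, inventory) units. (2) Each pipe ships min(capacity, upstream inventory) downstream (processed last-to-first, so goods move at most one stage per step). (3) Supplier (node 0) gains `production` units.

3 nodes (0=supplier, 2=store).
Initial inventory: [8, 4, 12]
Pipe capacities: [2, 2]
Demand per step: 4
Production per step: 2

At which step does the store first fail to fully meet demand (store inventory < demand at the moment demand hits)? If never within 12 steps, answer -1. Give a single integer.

Step 1: demand=4,sold=4 ship[1->2]=2 ship[0->1]=2 prod=2 -> [8 4 10]
Step 2: demand=4,sold=4 ship[1->2]=2 ship[0->1]=2 prod=2 -> [8 4 8]
Step 3: demand=4,sold=4 ship[1->2]=2 ship[0->1]=2 prod=2 -> [8 4 6]
Step 4: demand=4,sold=4 ship[1->2]=2 ship[0->1]=2 prod=2 -> [8 4 4]
Step 5: demand=4,sold=4 ship[1->2]=2 ship[0->1]=2 prod=2 -> [8 4 2]
Step 6: demand=4,sold=2 ship[1->2]=2 ship[0->1]=2 prod=2 -> [8 4 2]
Step 7: demand=4,sold=2 ship[1->2]=2 ship[0->1]=2 prod=2 -> [8 4 2]
Step 8: demand=4,sold=2 ship[1->2]=2 ship[0->1]=2 prod=2 -> [8 4 2]
Step 9: demand=4,sold=2 ship[1->2]=2 ship[0->1]=2 prod=2 -> [8 4 2]
Step 10: demand=4,sold=2 ship[1->2]=2 ship[0->1]=2 prod=2 -> [8 4 2]
Step 11: demand=4,sold=2 ship[1->2]=2 ship[0->1]=2 prod=2 -> [8 4 2]
Step 12: demand=4,sold=2 ship[1->2]=2 ship[0->1]=2 prod=2 -> [8 4 2]
First stockout at step 6

6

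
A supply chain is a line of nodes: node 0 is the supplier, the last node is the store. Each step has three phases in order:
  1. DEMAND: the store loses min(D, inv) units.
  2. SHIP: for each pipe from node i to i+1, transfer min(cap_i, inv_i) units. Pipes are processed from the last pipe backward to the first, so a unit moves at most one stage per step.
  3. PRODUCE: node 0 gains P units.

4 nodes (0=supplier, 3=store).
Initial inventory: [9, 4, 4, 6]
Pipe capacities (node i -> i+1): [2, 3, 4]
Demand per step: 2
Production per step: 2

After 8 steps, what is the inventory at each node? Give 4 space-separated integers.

Step 1: demand=2,sold=2 ship[2->3]=4 ship[1->2]=3 ship[0->1]=2 prod=2 -> inv=[9 3 3 8]
Step 2: demand=2,sold=2 ship[2->3]=3 ship[1->2]=3 ship[0->1]=2 prod=2 -> inv=[9 2 3 9]
Step 3: demand=2,sold=2 ship[2->3]=3 ship[1->2]=2 ship[0->1]=2 prod=2 -> inv=[9 2 2 10]
Step 4: demand=2,sold=2 ship[2->3]=2 ship[1->2]=2 ship[0->1]=2 prod=2 -> inv=[9 2 2 10]
Step 5: demand=2,sold=2 ship[2->3]=2 ship[1->2]=2 ship[0->1]=2 prod=2 -> inv=[9 2 2 10]
Step 6: demand=2,sold=2 ship[2->3]=2 ship[1->2]=2 ship[0->1]=2 prod=2 -> inv=[9 2 2 10]
Step 7: demand=2,sold=2 ship[2->3]=2 ship[1->2]=2 ship[0->1]=2 prod=2 -> inv=[9 2 2 10]
Step 8: demand=2,sold=2 ship[2->3]=2 ship[1->2]=2 ship[0->1]=2 prod=2 -> inv=[9 2 2 10]

9 2 2 10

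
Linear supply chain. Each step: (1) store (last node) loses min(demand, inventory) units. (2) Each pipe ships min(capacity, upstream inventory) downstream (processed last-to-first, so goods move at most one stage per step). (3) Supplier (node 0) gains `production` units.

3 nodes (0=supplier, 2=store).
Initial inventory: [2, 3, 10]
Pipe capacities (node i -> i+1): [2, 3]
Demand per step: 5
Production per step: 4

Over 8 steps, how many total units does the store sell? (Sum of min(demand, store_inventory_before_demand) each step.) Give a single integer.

Step 1: sold=5 (running total=5) -> [4 2 8]
Step 2: sold=5 (running total=10) -> [6 2 5]
Step 3: sold=5 (running total=15) -> [8 2 2]
Step 4: sold=2 (running total=17) -> [10 2 2]
Step 5: sold=2 (running total=19) -> [12 2 2]
Step 6: sold=2 (running total=21) -> [14 2 2]
Step 7: sold=2 (running total=23) -> [16 2 2]
Step 8: sold=2 (running total=25) -> [18 2 2]

Answer: 25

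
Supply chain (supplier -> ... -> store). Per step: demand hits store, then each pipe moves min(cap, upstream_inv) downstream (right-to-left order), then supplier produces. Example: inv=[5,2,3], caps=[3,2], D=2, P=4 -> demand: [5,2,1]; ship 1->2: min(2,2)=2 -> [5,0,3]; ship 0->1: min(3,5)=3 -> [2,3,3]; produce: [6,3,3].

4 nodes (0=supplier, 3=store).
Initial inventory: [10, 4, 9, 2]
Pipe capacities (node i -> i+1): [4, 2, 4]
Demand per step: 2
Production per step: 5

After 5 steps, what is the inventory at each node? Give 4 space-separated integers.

Step 1: demand=2,sold=2 ship[2->3]=4 ship[1->2]=2 ship[0->1]=4 prod=5 -> inv=[11 6 7 4]
Step 2: demand=2,sold=2 ship[2->3]=4 ship[1->2]=2 ship[0->1]=4 prod=5 -> inv=[12 8 5 6]
Step 3: demand=2,sold=2 ship[2->3]=4 ship[1->2]=2 ship[0->1]=4 prod=5 -> inv=[13 10 3 8]
Step 4: demand=2,sold=2 ship[2->3]=3 ship[1->2]=2 ship[0->1]=4 prod=5 -> inv=[14 12 2 9]
Step 5: demand=2,sold=2 ship[2->3]=2 ship[1->2]=2 ship[0->1]=4 prod=5 -> inv=[15 14 2 9]

15 14 2 9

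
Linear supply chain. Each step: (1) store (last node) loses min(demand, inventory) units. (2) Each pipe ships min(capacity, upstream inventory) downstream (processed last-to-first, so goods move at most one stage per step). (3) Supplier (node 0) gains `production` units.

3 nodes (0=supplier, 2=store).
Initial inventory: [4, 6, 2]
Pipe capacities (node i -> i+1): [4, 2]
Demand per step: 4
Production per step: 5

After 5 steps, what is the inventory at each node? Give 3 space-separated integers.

Step 1: demand=4,sold=2 ship[1->2]=2 ship[0->1]=4 prod=5 -> inv=[5 8 2]
Step 2: demand=4,sold=2 ship[1->2]=2 ship[0->1]=4 prod=5 -> inv=[6 10 2]
Step 3: demand=4,sold=2 ship[1->2]=2 ship[0->1]=4 prod=5 -> inv=[7 12 2]
Step 4: demand=4,sold=2 ship[1->2]=2 ship[0->1]=4 prod=5 -> inv=[8 14 2]
Step 5: demand=4,sold=2 ship[1->2]=2 ship[0->1]=4 prod=5 -> inv=[9 16 2]

9 16 2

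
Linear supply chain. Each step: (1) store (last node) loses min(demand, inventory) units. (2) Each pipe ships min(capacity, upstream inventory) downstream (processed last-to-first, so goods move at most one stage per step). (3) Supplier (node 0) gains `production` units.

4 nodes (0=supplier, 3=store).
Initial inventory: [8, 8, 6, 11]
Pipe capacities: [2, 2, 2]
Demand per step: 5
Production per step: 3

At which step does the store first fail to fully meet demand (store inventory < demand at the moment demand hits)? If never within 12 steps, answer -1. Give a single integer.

Step 1: demand=5,sold=5 ship[2->3]=2 ship[1->2]=2 ship[0->1]=2 prod=3 -> [9 8 6 8]
Step 2: demand=5,sold=5 ship[2->3]=2 ship[1->2]=2 ship[0->1]=2 prod=3 -> [10 8 6 5]
Step 3: demand=5,sold=5 ship[2->3]=2 ship[1->2]=2 ship[0->1]=2 prod=3 -> [11 8 6 2]
Step 4: demand=5,sold=2 ship[2->3]=2 ship[1->2]=2 ship[0->1]=2 prod=3 -> [12 8 6 2]
Step 5: demand=5,sold=2 ship[2->3]=2 ship[1->2]=2 ship[0->1]=2 prod=3 -> [13 8 6 2]
Step 6: demand=5,sold=2 ship[2->3]=2 ship[1->2]=2 ship[0->1]=2 prod=3 -> [14 8 6 2]
Step 7: demand=5,sold=2 ship[2->3]=2 ship[1->2]=2 ship[0->1]=2 prod=3 -> [15 8 6 2]
Step 8: demand=5,sold=2 ship[2->3]=2 ship[1->2]=2 ship[0->1]=2 prod=3 -> [16 8 6 2]
Step 9: demand=5,sold=2 ship[2->3]=2 ship[1->2]=2 ship[0->1]=2 prod=3 -> [17 8 6 2]
Step 10: demand=5,sold=2 ship[2->3]=2 ship[1->2]=2 ship[0->1]=2 prod=3 -> [18 8 6 2]
Step 11: demand=5,sold=2 ship[2->3]=2 ship[1->2]=2 ship[0->1]=2 prod=3 -> [19 8 6 2]
Step 12: demand=5,sold=2 ship[2->3]=2 ship[1->2]=2 ship[0->1]=2 prod=3 -> [20 8 6 2]
First stockout at step 4

4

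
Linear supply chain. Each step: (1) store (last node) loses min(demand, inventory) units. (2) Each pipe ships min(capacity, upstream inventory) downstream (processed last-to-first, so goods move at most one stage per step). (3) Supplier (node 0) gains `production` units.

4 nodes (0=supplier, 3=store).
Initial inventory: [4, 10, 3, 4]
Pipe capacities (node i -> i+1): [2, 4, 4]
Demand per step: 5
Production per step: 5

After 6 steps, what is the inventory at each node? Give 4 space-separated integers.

Step 1: demand=5,sold=4 ship[2->3]=3 ship[1->2]=4 ship[0->1]=2 prod=5 -> inv=[7 8 4 3]
Step 2: demand=5,sold=3 ship[2->3]=4 ship[1->2]=4 ship[0->1]=2 prod=5 -> inv=[10 6 4 4]
Step 3: demand=5,sold=4 ship[2->3]=4 ship[1->2]=4 ship[0->1]=2 prod=5 -> inv=[13 4 4 4]
Step 4: demand=5,sold=4 ship[2->3]=4 ship[1->2]=4 ship[0->1]=2 prod=5 -> inv=[16 2 4 4]
Step 5: demand=5,sold=4 ship[2->3]=4 ship[1->2]=2 ship[0->1]=2 prod=5 -> inv=[19 2 2 4]
Step 6: demand=5,sold=4 ship[2->3]=2 ship[1->2]=2 ship[0->1]=2 prod=5 -> inv=[22 2 2 2]

22 2 2 2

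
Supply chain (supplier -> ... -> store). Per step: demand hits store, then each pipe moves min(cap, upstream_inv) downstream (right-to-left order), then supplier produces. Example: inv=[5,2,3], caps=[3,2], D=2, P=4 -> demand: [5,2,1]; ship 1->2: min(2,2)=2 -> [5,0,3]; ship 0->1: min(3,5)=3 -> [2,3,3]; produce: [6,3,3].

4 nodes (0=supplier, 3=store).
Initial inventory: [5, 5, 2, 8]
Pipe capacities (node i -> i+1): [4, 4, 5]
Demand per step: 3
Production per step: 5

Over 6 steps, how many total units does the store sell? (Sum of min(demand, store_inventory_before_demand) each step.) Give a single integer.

Answer: 18

Derivation:
Step 1: sold=3 (running total=3) -> [6 5 4 7]
Step 2: sold=3 (running total=6) -> [7 5 4 8]
Step 3: sold=3 (running total=9) -> [8 5 4 9]
Step 4: sold=3 (running total=12) -> [9 5 4 10]
Step 5: sold=3 (running total=15) -> [10 5 4 11]
Step 6: sold=3 (running total=18) -> [11 5 4 12]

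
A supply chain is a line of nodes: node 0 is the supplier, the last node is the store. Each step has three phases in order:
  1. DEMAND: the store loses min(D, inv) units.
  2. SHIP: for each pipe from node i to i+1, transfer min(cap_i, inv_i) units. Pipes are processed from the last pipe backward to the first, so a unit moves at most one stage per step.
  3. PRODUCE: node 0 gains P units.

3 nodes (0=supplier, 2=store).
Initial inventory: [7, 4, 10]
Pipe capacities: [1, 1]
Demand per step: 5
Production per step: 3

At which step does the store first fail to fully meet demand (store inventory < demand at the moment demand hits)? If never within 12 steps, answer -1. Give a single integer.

Step 1: demand=5,sold=5 ship[1->2]=1 ship[0->1]=1 prod=3 -> [9 4 6]
Step 2: demand=5,sold=5 ship[1->2]=1 ship[0->1]=1 prod=3 -> [11 4 2]
Step 3: demand=5,sold=2 ship[1->2]=1 ship[0->1]=1 prod=3 -> [13 4 1]
Step 4: demand=5,sold=1 ship[1->2]=1 ship[0->1]=1 prod=3 -> [15 4 1]
Step 5: demand=5,sold=1 ship[1->2]=1 ship[0->1]=1 prod=3 -> [17 4 1]
Step 6: demand=5,sold=1 ship[1->2]=1 ship[0->1]=1 prod=3 -> [19 4 1]
Step 7: demand=5,sold=1 ship[1->2]=1 ship[0->1]=1 prod=3 -> [21 4 1]
Step 8: demand=5,sold=1 ship[1->2]=1 ship[0->1]=1 prod=3 -> [23 4 1]
Step 9: demand=5,sold=1 ship[1->2]=1 ship[0->1]=1 prod=3 -> [25 4 1]
Step 10: demand=5,sold=1 ship[1->2]=1 ship[0->1]=1 prod=3 -> [27 4 1]
Step 11: demand=5,sold=1 ship[1->2]=1 ship[0->1]=1 prod=3 -> [29 4 1]
Step 12: demand=5,sold=1 ship[1->2]=1 ship[0->1]=1 prod=3 -> [31 4 1]
First stockout at step 3

3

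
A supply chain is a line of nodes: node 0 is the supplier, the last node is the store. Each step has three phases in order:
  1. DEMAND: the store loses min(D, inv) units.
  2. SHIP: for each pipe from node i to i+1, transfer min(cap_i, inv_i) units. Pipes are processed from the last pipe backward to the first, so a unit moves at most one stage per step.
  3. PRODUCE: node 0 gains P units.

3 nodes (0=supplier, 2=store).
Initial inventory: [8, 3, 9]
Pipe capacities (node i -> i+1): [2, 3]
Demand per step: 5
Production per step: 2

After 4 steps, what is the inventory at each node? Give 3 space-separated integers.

Step 1: demand=5,sold=5 ship[1->2]=3 ship[0->1]=2 prod=2 -> inv=[8 2 7]
Step 2: demand=5,sold=5 ship[1->2]=2 ship[0->1]=2 prod=2 -> inv=[8 2 4]
Step 3: demand=5,sold=4 ship[1->2]=2 ship[0->1]=2 prod=2 -> inv=[8 2 2]
Step 4: demand=5,sold=2 ship[1->2]=2 ship[0->1]=2 prod=2 -> inv=[8 2 2]

8 2 2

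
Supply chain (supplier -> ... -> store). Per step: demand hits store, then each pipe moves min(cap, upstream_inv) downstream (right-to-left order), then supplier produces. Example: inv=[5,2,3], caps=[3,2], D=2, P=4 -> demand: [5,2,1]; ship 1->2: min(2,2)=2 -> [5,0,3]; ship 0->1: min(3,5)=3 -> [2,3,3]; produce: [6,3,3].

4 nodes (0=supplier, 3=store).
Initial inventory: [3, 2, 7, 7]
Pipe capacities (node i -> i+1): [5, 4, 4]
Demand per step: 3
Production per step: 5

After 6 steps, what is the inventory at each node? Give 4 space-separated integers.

Step 1: demand=3,sold=3 ship[2->3]=4 ship[1->2]=2 ship[0->1]=3 prod=5 -> inv=[5 3 5 8]
Step 2: demand=3,sold=3 ship[2->3]=4 ship[1->2]=3 ship[0->1]=5 prod=5 -> inv=[5 5 4 9]
Step 3: demand=3,sold=3 ship[2->3]=4 ship[1->2]=4 ship[0->1]=5 prod=5 -> inv=[5 6 4 10]
Step 4: demand=3,sold=3 ship[2->3]=4 ship[1->2]=4 ship[0->1]=5 prod=5 -> inv=[5 7 4 11]
Step 5: demand=3,sold=3 ship[2->3]=4 ship[1->2]=4 ship[0->1]=5 prod=5 -> inv=[5 8 4 12]
Step 6: demand=3,sold=3 ship[2->3]=4 ship[1->2]=4 ship[0->1]=5 prod=5 -> inv=[5 9 4 13]

5 9 4 13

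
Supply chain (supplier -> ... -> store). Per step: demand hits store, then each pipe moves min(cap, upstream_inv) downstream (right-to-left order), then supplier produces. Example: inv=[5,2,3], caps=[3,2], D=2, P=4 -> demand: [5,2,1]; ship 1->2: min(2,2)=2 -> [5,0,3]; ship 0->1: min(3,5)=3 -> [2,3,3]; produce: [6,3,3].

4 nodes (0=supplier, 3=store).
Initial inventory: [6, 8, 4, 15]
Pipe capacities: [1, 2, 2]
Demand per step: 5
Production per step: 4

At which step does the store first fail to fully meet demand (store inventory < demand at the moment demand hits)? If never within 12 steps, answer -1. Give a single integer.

Step 1: demand=5,sold=5 ship[2->3]=2 ship[1->2]=2 ship[0->1]=1 prod=4 -> [9 7 4 12]
Step 2: demand=5,sold=5 ship[2->3]=2 ship[1->2]=2 ship[0->1]=1 prod=4 -> [12 6 4 9]
Step 3: demand=5,sold=5 ship[2->3]=2 ship[1->2]=2 ship[0->1]=1 prod=4 -> [15 5 4 6]
Step 4: demand=5,sold=5 ship[2->3]=2 ship[1->2]=2 ship[0->1]=1 prod=4 -> [18 4 4 3]
Step 5: demand=5,sold=3 ship[2->3]=2 ship[1->2]=2 ship[0->1]=1 prod=4 -> [21 3 4 2]
Step 6: demand=5,sold=2 ship[2->3]=2 ship[1->2]=2 ship[0->1]=1 prod=4 -> [24 2 4 2]
Step 7: demand=5,sold=2 ship[2->3]=2 ship[1->2]=2 ship[0->1]=1 prod=4 -> [27 1 4 2]
Step 8: demand=5,sold=2 ship[2->3]=2 ship[1->2]=1 ship[0->1]=1 prod=4 -> [30 1 3 2]
Step 9: demand=5,sold=2 ship[2->3]=2 ship[1->2]=1 ship[0->1]=1 prod=4 -> [33 1 2 2]
Step 10: demand=5,sold=2 ship[2->3]=2 ship[1->2]=1 ship[0->1]=1 prod=4 -> [36 1 1 2]
Step 11: demand=5,sold=2 ship[2->3]=1 ship[1->2]=1 ship[0->1]=1 prod=4 -> [39 1 1 1]
Step 12: demand=5,sold=1 ship[2->3]=1 ship[1->2]=1 ship[0->1]=1 prod=4 -> [42 1 1 1]
First stockout at step 5

5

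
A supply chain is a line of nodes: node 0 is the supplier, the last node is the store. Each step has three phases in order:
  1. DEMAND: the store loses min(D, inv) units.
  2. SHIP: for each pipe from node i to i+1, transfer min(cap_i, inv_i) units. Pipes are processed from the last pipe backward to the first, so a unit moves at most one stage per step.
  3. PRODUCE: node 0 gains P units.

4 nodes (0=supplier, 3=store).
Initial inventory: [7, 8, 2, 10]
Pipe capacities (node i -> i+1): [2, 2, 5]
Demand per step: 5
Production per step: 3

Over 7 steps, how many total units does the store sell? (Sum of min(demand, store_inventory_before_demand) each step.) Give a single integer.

Step 1: sold=5 (running total=5) -> [8 8 2 7]
Step 2: sold=5 (running total=10) -> [9 8 2 4]
Step 3: sold=4 (running total=14) -> [10 8 2 2]
Step 4: sold=2 (running total=16) -> [11 8 2 2]
Step 5: sold=2 (running total=18) -> [12 8 2 2]
Step 6: sold=2 (running total=20) -> [13 8 2 2]
Step 7: sold=2 (running total=22) -> [14 8 2 2]

Answer: 22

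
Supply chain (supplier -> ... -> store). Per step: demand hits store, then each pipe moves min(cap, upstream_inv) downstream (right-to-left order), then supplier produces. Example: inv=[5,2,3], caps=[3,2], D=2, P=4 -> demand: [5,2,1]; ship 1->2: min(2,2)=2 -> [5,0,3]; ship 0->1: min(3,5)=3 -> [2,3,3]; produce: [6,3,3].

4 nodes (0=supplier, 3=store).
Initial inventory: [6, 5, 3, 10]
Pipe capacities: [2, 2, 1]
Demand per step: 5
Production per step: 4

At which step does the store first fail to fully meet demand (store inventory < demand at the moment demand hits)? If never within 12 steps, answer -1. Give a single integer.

Step 1: demand=5,sold=5 ship[2->3]=1 ship[1->2]=2 ship[0->1]=2 prod=4 -> [8 5 4 6]
Step 2: demand=5,sold=5 ship[2->3]=1 ship[1->2]=2 ship[0->1]=2 prod=4 -> [10 5 5 2]
Step 3: demand=5,sold=2 ship[2->3]=1 ship[1->2]=2 ship[0->1]=2 prod=4 -> [12 5 6 1]
Step 4: demand=5,sold=1 ship[2->3]=1 ship[1->2]=2 ship[0->1]=2 prod=4 -> [14 5 7 1]
Step 5: demand=5,sold=1 ship[2->3]=1 ship[1->2]=2 ship[0->1]=2 prod=4 -> [16 5 8 1]
Step 6: demand=5,sold=1 ship[2->3]=1 ship[1->2]=2 ship[0->1]=2 prod=4 -> [18 5 9 1]
Step 7: demand=5,sold=1 ship[2->3]=1 ship[1->2]=2 ship[0->1]=2 prod=4 -> [20 5 10 1]
Step 8: demand=5,sold=1 ship[2->3]=1 ship[1->2]=2 ship[0->1]=2 prod=4 -> [22 5 11 1]
Step 9: demand=5,sold=1 ship[2->3]=1 ship[1->2]=2 ship[0->1]=2 prod=4 -> [24 5 12 1]
Step 10: demand=5,sold=1 ship[2->3]=1 ship[1->2]=2 ship[0->1]=2 prod=4 -> [26 5 13 1]
Step 11: demand=5,sold=1 ship[2->3]=1 ship[1->2]=2 ship[0->1]=2 prod=4 -> [28 5 14 1]
Step 12: demand=5,sold=1 ship[2->3]=1 ship[1->2]=2 ship[0->1]=2 prod=4 -> [30 5 15 1]
First stockout at step 3

3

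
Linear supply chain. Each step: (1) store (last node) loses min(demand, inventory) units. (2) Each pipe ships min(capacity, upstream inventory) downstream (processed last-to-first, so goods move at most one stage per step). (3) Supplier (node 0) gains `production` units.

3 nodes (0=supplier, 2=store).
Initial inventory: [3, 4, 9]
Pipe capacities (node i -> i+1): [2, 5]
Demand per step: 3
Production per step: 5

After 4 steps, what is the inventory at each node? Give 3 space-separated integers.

Step 1: demand=3,sold=3 ship[1->2]=4 ship[0->1]=2 prod=5 -> inv=[6 2 10]
Step 2: demand=3,sold=3 ship[1->2]=2 ship[0->1]=2 prod=5 -> inv=[9 2 9]
Step 3: demand=3,sold=3 ship[1->2]=2 ship[0->1]=2 prod=5 -> inv=[12 2 8]
Step 4: demand=3,sold=3 ship[1->2]=2 ship[0->1]=2 prod=5 -> inv=[15 2 7]

15 2 7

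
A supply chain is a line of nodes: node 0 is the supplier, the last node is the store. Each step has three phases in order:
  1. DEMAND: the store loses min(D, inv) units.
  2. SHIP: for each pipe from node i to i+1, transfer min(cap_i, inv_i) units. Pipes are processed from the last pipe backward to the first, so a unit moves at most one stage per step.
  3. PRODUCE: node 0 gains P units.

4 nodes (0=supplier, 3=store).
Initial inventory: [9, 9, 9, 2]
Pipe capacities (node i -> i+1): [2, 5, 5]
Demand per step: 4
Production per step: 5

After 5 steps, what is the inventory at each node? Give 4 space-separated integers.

Step 1: demand=4,sold=2 ship[2->3]=5 ship[1->2]=5 ship[0->1]=2 prod=5 -> inv=[12 6 9 5]
Step 2: demand=4,sold=4 ship[2->3]=5 ship[1->2]=5 ship[0->1]=2 prod=5 -> inv=[15 3 9 6]
Step 3: demand=4,sold=4 ship[2->3]=5 ship[1->2]=3 ship[0->1]=2 prod=5 -> inv=[18 2 7 7]
Step 4: demand=4,sold=4 ship[2->3]=5 ship[1->2]=2 ship[0->1]=2 prod=5 -> inv=[21 2 4 8]
Step 5: demand=4,sold=4 ship[2->3]=4 ship[1->2]=2 ship[0->1]=2 prod=5 -> inv=[24 2 2 8]

24 2 2 8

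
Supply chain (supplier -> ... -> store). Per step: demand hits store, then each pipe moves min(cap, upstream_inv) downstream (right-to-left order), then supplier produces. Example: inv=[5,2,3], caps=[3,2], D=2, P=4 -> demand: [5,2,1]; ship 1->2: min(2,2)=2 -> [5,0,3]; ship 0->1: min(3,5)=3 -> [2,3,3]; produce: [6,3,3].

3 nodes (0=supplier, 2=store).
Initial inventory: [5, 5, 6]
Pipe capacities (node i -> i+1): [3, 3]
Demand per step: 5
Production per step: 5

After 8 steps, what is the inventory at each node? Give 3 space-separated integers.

Step 1: demand=5,sold=5 ship[1->2]=3 ship[0->1]=3 prod=5 -> inv=[7 5 4]
Step 2: demand=5,sold=4 ship[1->2]=3 ship[0->1]=3 prod=5 -> inv=[9 5 3]
Step 3: demand=5,sold=3 ship[1->2]=3 ship[0->1]=3 prod=5 -> inv=[11 5 3]
Step 4: demand=5,sold=3 ship[1->2]=3 ship[0->1]=3 prod=5 -> inv=[13 5 3]
Step 5: demand=5,sold=3 ship[1->2]=3 ship[0->1]=3 prod=5 -> inv=[15 5 3]
Step 6: demand=5,sold=3 ship[1->2]=3 ship[0->1]=3 prod=5 -> inv=[17 5 3]
Step 7: demand=5,sold=3 ship[1->2]=3 ship[0->1]=3 prod=5 -> inv=[19 5 3]
Step 8: demand=5,sold=3 ship[1->2]=3 ship[0->1]=3 prod=5 -> inv=[21 5 3]

21 5 3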